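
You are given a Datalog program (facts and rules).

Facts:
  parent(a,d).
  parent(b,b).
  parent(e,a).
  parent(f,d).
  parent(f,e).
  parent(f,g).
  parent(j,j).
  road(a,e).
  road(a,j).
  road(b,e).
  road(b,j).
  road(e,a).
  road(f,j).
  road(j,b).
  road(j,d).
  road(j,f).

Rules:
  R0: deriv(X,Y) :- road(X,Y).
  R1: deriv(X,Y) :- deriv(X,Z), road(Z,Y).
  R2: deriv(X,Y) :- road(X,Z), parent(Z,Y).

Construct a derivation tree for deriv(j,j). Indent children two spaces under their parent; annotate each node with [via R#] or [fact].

deriv(j,j)  [via R1]
  deriv(j,b)  [via R0]
    road(j,b)  [fact]
  road(b,j)  [fact]

round 1: derive deriv(a,e) via R0 from road(a,e)
round 1: derive deriv(a,j) via R0 from road(a,j)
round 1: derive deriv(b,e) via R0 from road(b,e)
round 1: derive deriv(b,j) via R0 from road(b,j)
round 1: derive deriv(e,a) via R0 from road(e,a)
round 1: derive deriv(f,j) via R0 from road(f,j)
round 1: derive deriv(j,b) via R0 from road(j,b)
round 1: derive deriv(j,d) via R0 from road(j,d)
round 1: derive deriv(j,f) via R0 from road(j,f)
round 1: derive deriv(a,a) via R2 from road(a,e), parent(e,a)
round 1: derive deriv(b,a) via R2 from road(b,e), parent(e,a)
round 1: derive deriv(e,d) via R2 from road(e,a), parent(a,d)
round 1: derive deriv(j,e) via R2 from road(j,f), parent(f,e)
round 1: derive deriv(j,g) via R2 from road(j,f), parent(f,g)
round 2: derive deriv(a,b) via R1 from deriv(a,j), road(j,b)
round 2: derive deriv(a,d) via R1 from deriv(a,j), road(j,d)
round 2: derive deriv(a,f) via R1 from deriv(a,j), road(j,f)
round 2: derive deriv(b,b) via R1 from deriv(b,j), road(j,b)
round 2: derive deriv(b,d) via R1 from deriv(b,j), road(j,d)
round 2: derive deriv(b,f) via R1 from deriv(b,j), road(j,f)
round 2: derive deriv(e,e) via R1 from deriv(e,a), road(a,e)
round 2: derive deriv(e,j) via R1 from deriv(e,a), road(a,j)
round 2: derive deriv(f,b) via R1 from deriv(f,j), road(j,b)
round 2: derive deriv(f,d) via R1 from deriv(f,j), road(j,d)
round 2: derive deriv(f,f) via R1 from deriv(f,j), road(j,f)
round 2: derive deriv(j,a) via R1 from deriv(j,e), road(e,a)
round 2: derive deriv(j,j) via R1 from deriv(j,b), road(b,j)
round 3: derive deriv(e,b) via R1 from deriv(e,j), road(j,b)
round 3: derive deriv(e,f) via R1 from deriv(e,j), road(j,f)
round 3: derive deriv(f,e) via R1 from deriv(f,b), road(b,e)
round 4: derive deriv(f,a) via R1 from deriv(f,e), road(e,a)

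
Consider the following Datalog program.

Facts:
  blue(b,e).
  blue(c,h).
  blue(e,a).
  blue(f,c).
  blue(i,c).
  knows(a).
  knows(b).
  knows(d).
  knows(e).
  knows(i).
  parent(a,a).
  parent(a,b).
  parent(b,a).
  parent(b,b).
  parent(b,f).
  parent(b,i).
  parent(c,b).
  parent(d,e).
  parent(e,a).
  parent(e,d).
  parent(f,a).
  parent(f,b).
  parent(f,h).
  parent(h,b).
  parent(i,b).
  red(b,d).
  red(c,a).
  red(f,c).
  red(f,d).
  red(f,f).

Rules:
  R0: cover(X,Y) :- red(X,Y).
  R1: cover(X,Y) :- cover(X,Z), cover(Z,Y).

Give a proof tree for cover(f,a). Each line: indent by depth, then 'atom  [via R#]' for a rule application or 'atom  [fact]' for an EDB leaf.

cover(f,a)  [via R1]
  cover(f,c)  [via R0]
    red(f,c)  [fact]
  cover(c,a)  [via R0]
    red(c,a)  [fact]

round 1: derive cover(b,d) via R0 from red(b,d)
round 1: derive cover(c,a) via R0 from red(c,a)
round 1: derive cover(f,c) via R0 from red(f,c)
round 1: derive cover(f,d) via R0 from red(f,d)
round 1: derive cover(f,f) via R0 from red(f,f)
round 2: derive cover(f,a) via R1 from cover(f,c), cover(c,a)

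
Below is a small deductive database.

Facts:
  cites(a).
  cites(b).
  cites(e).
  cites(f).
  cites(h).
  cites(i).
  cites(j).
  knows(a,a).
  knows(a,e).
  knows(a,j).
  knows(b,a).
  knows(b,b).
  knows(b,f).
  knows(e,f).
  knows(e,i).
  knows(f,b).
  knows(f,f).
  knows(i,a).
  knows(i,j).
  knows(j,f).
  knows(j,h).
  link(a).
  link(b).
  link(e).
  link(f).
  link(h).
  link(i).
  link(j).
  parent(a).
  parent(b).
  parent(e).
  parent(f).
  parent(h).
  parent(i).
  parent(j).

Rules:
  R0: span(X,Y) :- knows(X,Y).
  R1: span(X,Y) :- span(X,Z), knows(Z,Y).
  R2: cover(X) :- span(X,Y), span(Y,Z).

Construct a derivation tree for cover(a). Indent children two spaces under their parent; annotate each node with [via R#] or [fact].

round 1: derive span(a,a) via R0 from knows(a,a)
round 1: derive span(a,e) via R0 from knows(a,e)
round 1: derive span(a,j) via R0 from knows(a,j)
round 1: derive span(b,a) via R0 from knows(b,a)
round 1: derive span(b,b) via R0 from knows(b,b)
round 1: derive span(b,f) via R0 from knows(b,f)
round 1: derive span(e,f) via R0 from knows(e,f)
round 1: derive span(e,i) via R0 from knows(e,i)
round 1: derive span(f,b) via R0 from knows(f,b)
round 1: derive span(f,f) via R0 from knows(f,f)
round 1: derive span(i,a) via R0 from knows(i,a)
round 1: derive span(i,j) via R0 from knows(i,j)
round 1: derive span(j,f) via R0 from knows(j,f)
round 1: derive span(j,h) via R0 from knows(j,h)
round 2: derive span(a,f) via R1 from span(a,e), knows(e,f)
round 2: derive span(a,h) via R1 from span(a,j), knows(j,h)
round 2: derive span(a,i) via R1 from span(a,e), knows(e,i)
round 2: derive span(b,e) via R1 from span(b,a), knows(a,e)
round 2: derive span(b,j) via R1 from span(b,a), knows(a,j)
round 2: derive span(e,a) via R1 from span(e,i), knows(i,a)
round 2: derive span(e,b) via R1 from span(e,f), knows(f,b)
round 2: derive span(e,j) via R1 from span(e,i), knows(i,j)
round 2: derive span(f,a) via R1 from span(f,b), knows(b,a)
round 2: derive span(i,e) via R1 from span(i,a), knows(a,e)
round 2: derive span(i,f) via R1 from span(i,j), knows(j,f)
round 2: derive span(i,h) via R1 from span(i,j), knows(j,h)
round 2: derive span(j,b) via R1 from span(j,f), knows(f,b)
round 2: derive cover(a) via R2 from span(a,a), span(a,a)
round 2: derive cover(b) via R2 from span(b,a), span(a,a)
round 2: derive cover(e) via R2 from span(e,f), span(f,b)
round 2: derive cover(f) via R2 from span(f,b), span(b,a)
round 2: derive cover(i) via R2 from span(i,a), span(a,a)
round 2: derive cover(j) via R2 from span(j,f), span(f,b)
round 3: derive span(a,b) via R1 from span(a,f), knows(f,b)
round 3: derive span(b,h) via R1 from span(b,j), knows(j,h)
round 3: derive span(b,i) via R1 from span(b,e), knows(e,i)
round 3: derive span(e,e) via R1 from span(e,a), knows(a,e)
round 3: derive span(e,h) via R1 from span(e,j), knows(j,h)
round 3: derive span(f,e) via R1 from span(f,a), knows(a,e)
round 3: derive span(f,j) via R1 from span(f,a), knows(a,j)
round 3: derive span(i,b) via R1 from span(i,f), knows(f,b)
round 3: derive span(i,i) via R1 from span(i,e), knows(e,i)
round 3: derive span(j,a) via R1 from span(j,b), knows(b,a)
round 4: derive span(f,h) via R1 from span(f,j), knows(j,h)
round 4: derive span(f,i) via R1 from span(f,e), knows(e,i)
round 4: derive span(j,e) via R1 from span(j,a), knows(a,e)
round 4: derive span(j,j) via R1 from span(j,a), knows(a,j)
round 5: derive span(j,i) via R1 from span(j,e), knows(e,i)

cover(a)  [via R2]
  span(a,a)  [via R0]
    knows(a,a)  [fact]
  span(a,a)  [via R0]
    knows(a,a)  [fact]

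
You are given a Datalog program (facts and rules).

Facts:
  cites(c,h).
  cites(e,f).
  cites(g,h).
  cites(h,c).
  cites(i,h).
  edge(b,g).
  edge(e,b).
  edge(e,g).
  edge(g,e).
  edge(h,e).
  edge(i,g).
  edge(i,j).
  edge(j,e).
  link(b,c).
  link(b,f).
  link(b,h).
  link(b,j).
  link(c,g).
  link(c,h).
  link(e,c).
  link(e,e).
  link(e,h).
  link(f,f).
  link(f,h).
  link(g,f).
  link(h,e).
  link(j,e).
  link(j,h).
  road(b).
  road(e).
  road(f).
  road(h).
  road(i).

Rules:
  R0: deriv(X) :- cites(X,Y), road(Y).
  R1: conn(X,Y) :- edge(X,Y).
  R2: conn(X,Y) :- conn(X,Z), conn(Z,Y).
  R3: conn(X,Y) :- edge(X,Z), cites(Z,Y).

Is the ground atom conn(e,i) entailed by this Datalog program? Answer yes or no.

round 1: derive conn(b,g) via R1 from edge(b,g)
round 1: derive conn(e,b) via R1 from edge(e,b)
round 1: derive conn(e,g) via R1 from edge(e,g)
round 1: derive conn(g,e) via R1 from edge(g,e)
round 1: derive conn(h,e) via R1 from edge(h,e)
round 1: derive conn(i,g) via R1 from edge(i,g)
round 1: derive conn(i,j) via R1 from edge(i,j)
round 1: derive conn(j,e) via R1 from edge(j,e)
round 1: derive conn(b,h) via R3 from edge(b,g), cites(g,h)
round 1: derive conn(e,h) via R3 from edge(e,g), cites(g,h)
round 1: derive conn(g,f) via R3 from edge(g,e), cites(e,f)
round 1: derive conn(h,f) via R3 from edge(h,e), cites(e,f)
round 1: derive conn(i,h) via R3 from edge(i,g), cites(g,h)
round 1: derive conn(j,f) via R3 from edge(j,e), cites(e,f)
round 2: derive conn(b,e) via R2 from conn(b,g), conn(g,e)
round 2: derive conn(b,f) via R2 from conn(b,g), conn(g,f)
round 2: derive conn(e,e) via R2 from conn(e,g), conn(g,e)
round 2: derive conn(e,f) via R2 from conn(e,g), conn(g,f)
round 2: derive conn(g,b) via R2 from conn(g,e), conn(e,b)
round 2: derive conn(g,g) via R2 from conn(g,e), conn(e,g)
round 2: derive conn(g,h) via R2 from conn(g,e), conn(e,h)
round 2: derive conn(h,b) via R2 from conn(h,e), conn(e,b)
round 2: derive conn(h,g) via R2 from conn(h,e), conn(e,g)
round 2: derive conn(h,h) via R2 from conn(h,e), conn(e,h)
round 2: derive conn(i,e) via R2 from conn(i,g), conn(g,e)
round 2: derive conn(i,f) via R2 from conn(i,g), conn(g,f)
round 2: derive conn(j,b) via R2 from conn(j,e), conn(e,b)
round 2: derive conn(j,g) via R2 from conn(j,e), conn(e,g)
round 2: derive conn(j,h) via R2 from conn(j,e), conn(e,h)
round 3: derive conn(b,b) via R2 from conn(b,e), conn(e,b)
round 3: derive conn(i,b) via R2 from conn(i,e), conn(e,b)

no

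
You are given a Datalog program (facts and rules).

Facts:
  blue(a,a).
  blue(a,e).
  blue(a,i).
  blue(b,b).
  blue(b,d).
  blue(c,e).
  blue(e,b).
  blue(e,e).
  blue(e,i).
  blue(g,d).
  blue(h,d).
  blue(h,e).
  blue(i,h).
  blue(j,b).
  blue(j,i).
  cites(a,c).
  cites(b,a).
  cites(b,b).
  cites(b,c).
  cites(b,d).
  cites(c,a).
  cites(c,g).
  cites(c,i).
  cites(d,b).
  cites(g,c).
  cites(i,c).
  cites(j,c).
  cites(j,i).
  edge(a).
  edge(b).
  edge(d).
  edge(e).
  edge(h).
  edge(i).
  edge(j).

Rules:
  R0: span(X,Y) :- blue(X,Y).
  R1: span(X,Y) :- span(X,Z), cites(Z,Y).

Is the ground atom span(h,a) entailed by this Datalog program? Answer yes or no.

yes

round 1: derive span(a,a) via R0 from blue(a,a)
round 1: derive span(a,e) via R0 from blue(a,e)
round 1: derive span(a,i) via R0 from blue(a,i)
round 1: derive span(b,b) via R0 from blue(b,b)
round 1: derive span(b,d) via R0 from blue(b,d)
round 1: derive span(c,e) via R0 from blue(c,e)
round 1: derive span(e,b) via R0 from blue(e,b)
round 1: derive span(e,e) via R0 from blue(e,e)
round 1: derive span(e,i) via R0 from blue(e,i)
round 1: derive span(g,d) via R0 from blue(g,d)
round 1: derive span(h,d) via R0 from blue(h,d)
round 1: derive span(h,e) via R0 from blue(h,e)
round 1: derive span(i,h) via R0 from blue(i,h)
round 1: derive span(j,b) via R0 from blue(j,b)
round 1: derive span(j,i) via R0 from blue(j,i)
round 2: derive span(a,c) via R1 from span(a,a), cites(a,c)
round 2: derive span(b,a) via R1 from span(b,b), cites(b,a)
round 2: derive span(b,c) via R1 from span(b,b), cites(b,c)
round 2: derive span(e,a) via R1 from span(e,b), cites(b,a)
round 2: derive span(e,c) via R1 from span(e,b), cites(b,c)
round 2: derive span(e,d) via R1 from span(e,b), cites(b,d)
round 2: derive span(g,b) via R1 from span(g,d), cites(d,b)
round 2: derive span(h,b) via R1 from span(h,d), cites(d,b)
round 2: derive span(j,a) via R1 from span(j,b), cites(b,a)
round 2: derive span(j,c) via R1 from span(j,b), cites(b,c)
round 2: derive span(j,d) via R1 from span(j,b), cites(b,d)
round 3: derive span(a,g) via R1 from span(a,c), cites(c,g)
round 3: derive span(b,g) via R1 from span(b,c), cites(c,g)
round 3: derive span(b,i) via R1 from span(b,c), cites(c,i)
round 3: derive span(e,g) via R1 from span(e,c), cites(c,g)
round 3: derive span(g,a) via R1 from span(g,b), cites(b,a)
round 3: derive span(g,c) via R1 from span(g,b), cites(b,c)
round 3: derive span(h,a) via R1 from span(h,b), cites(b,a)
round 3: derive span(h,c) via R1 from span(h,b), cites(b,c)
round 3: derive span(j,g) via R1 from span(j,c), cites(c,g)
round 4: derive span(g,g) via R1 from span(g,c), cites(c,g)
round 4: derive span(g,i) via R1 from span(g,c), cites(c,i)
round 4: derive span(h,g) via R1 from span(h,c), cites(c,g)
round 4: derive span(h,i) via R1 from span(h,c), cites(c,i)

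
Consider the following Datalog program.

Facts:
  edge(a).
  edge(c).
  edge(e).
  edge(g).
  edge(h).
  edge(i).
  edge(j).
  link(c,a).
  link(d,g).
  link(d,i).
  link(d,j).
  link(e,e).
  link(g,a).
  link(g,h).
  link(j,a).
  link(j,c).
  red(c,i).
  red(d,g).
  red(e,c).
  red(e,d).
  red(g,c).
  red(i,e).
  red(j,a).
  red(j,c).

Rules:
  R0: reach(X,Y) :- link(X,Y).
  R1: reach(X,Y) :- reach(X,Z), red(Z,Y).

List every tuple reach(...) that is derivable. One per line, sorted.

reach(c,a)
reach(d,a)
reach(d,c)
reach(d,d)
reach(d,e)
reach(d,g)
reach(d,i)
reach(d,j)
reach(e,c)
reach(e,d)
reach(e,e)
reach(e,g)
reach(e,i)
reach(g,a)
reach(g,h)
reach(j,a)
reach(j,c)
reach(j,d)
reach(j,e)
reach(j,g)
reach(j,i)

round 1: derive reach(c,a) via R0 from link(c,a)
round 1: derive reach(d,g) via R0 from link(d,g)
round 1: derive reach(d,i) via R0 from link(d,i)
round 1: derive reach(d,j) via R0 from link(d,j)
round 1: derive reach(e,e) via R0 from link(e,e)
round 1: derive reach(g,a) via R0 from link(g,a)
round 1: derive reach(g,h) via R0 from link(g,h)
round 1: derive reach(j,a) via R0 from link(j,a)
round 1: derive reach(j,c) via R0 from link(j,c)
round 2: derive reach(d,a) via R1 from reach(d,j), red(j,a)
round 2: derive reach(d,c) via R1 from reach(d,g), red(g,c)
round 2: derive reach(d,e) via R1 from reach(d,i), red(i,e)
round 2: derive reach(e,c) via R1 from reach(e,e), red(e,c)
round 2: derive reach(e,d) via R1 from reach(e,e), red(e,d)
round 2: derive reach(j,i) via R1 from reach(j,c), red(c,i)
round 3: derive reach(d,d) via R1 from reach(d,e), red(e,d)
round 3: derive reach(e,g) via R1 from reach(e,d), red(d,g)
round 3: derive reach(e,i) via R1 from reach(e,c), red(c,i)
round 3: derive reach(j,e) via R1 from reach(j,i), red(i,e)
round 4: derive reach(j,d) via R1 from reach(j,e), red(e,d)
round 5: derive reach(j,g) via R1 from reach(j,d), red(d,g)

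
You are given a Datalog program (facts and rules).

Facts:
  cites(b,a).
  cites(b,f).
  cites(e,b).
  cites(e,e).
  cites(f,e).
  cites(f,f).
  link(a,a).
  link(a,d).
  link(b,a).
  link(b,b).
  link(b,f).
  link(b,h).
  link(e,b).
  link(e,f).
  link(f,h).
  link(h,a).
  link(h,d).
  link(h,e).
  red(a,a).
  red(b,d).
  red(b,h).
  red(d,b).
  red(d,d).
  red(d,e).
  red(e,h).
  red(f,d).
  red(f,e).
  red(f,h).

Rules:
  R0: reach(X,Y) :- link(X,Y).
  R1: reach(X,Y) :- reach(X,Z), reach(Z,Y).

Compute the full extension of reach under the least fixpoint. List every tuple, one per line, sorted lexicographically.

reach(a,a)
reach(a,d)
reach(b,a)
reach(b,b)
reach(b,d)
reach(b,e)
reach(b,f)
reach(b,h)
reach(e,a)
reach(e,b)
reach(e,d)
reach(e,e)
reach(e,f)
reach(e,h)
reach(f,a)
reach(f,b)
reach(f,d)
reach(f,e)
reach(f,f)
reach(f,h)
reach(h,a)
reach(h,b)
reach(h,d)
reach(h,e)
reach(h,f)
reach(h,h)

round 1: derive reach(a,a) via R0 from link(a,a)
round 1: derive reach(a,d) via R0 from link(a,d)
round 1: derive reach(b,a) via R0 from link(b,a)
round 1: derive reach(b,b) via R0 from link(b,b)
round 1: derive reach(b,f) via R0 from link(b,f)
round 1: derive reach(b,h) via R0 from link(b,h)
round 1: derive reach(e,b) via R0 from link(e,b)
round 1: derive reach(e,f) via R0 from link(e,f)
round 1: derive reach(f,h) via R0 from link(f,h)
round 1: derive reach(h,a) via R0 from link(h,a)
round 1: derive reach(h,d) via R0 from link(h,d)
round 1: derive reach(h,e) via R0 from link(h,e)
round 2: derive reach(b,d) via R1 from reach(b,a), reach(a,d)
round 2: derive reach(b,e) via R1 from reach(b,h), reach(h,e)
round 2: derive reach(e,a) via R1 from reach(e,b), reach(b,a)
round 2: derive reach(e,h) via R1 from reach(e,b), reach(b,h)
round 2: derive reach(f,a) via R1 from reach(f,h), reach(h,a)
round 2: derive reach(f,d) via R1 from reach(f,h), reach(h,d)
round 2: derive reach(f,e) via R1 from reach(f,h), reach(h,e)
round 2: derive reach(h,b) via R1 from reach(h,e), reach(e,b)
round 2: derive reach(h,f) via R1 from reach(h,e), reach(e,f)
round 3: derive reach(e,d) via R1 from reach(e,a), reach(a,d)
round 3: derive reach(e,e) via R1 from reach(e,b), reach(b,e)
round 3: derive reach(f,b) via R1 from reach(f,e), reach(e,b)
round 3: derive reach(f,f) via R1 from reach(f,e), reach(e,f)
round 3: derive reach(h,h) via R1 from reach(h,b), reach(b,h)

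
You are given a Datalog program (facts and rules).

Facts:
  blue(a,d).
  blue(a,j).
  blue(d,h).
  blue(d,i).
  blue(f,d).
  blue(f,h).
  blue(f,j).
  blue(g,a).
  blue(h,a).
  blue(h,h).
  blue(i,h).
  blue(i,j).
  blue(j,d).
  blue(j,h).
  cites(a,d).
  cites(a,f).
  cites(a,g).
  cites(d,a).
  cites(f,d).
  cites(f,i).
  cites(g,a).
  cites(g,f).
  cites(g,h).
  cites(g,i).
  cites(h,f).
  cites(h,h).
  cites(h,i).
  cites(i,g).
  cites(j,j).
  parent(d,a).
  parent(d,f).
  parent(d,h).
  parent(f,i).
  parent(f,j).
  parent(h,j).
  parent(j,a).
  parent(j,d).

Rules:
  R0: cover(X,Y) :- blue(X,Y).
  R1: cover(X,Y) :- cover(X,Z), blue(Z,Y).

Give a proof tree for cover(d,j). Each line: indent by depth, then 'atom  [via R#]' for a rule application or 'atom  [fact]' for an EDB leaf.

cover(d,j)  [via R1]
  cover(d,i)  [via R0]
    blue(d,i)  [fact]
  blue(i,j)  [fact]

round 1: derive cover(a,d) via R0 from blue(a,d)
round 1: derive cover(a,j) via R0 from blue(a,j)
round 1: derive cover(d,h) via R0 from blue(d,h)
round 1: derive cover(d,i) via R0 from blue(d,i)
round 1: derive cover(f,d) via R0 from blue(f,d)
round 1: derive cover(f,h) via R0 from blue(f,h)
round 1: derive cover(f,j) via R0 from blue(f,j)
round 1: derive cover(g,a) via R0 from blue(g,a)
round 1: derive cover(h,a) via R0 from blue(h,a)
round 1: derive cover(h,h) via R0 from blue(h,h)
round 1: derive cover(i,h) via R0 from blue(i,h)
round 1: derive cover(i,j) via R0 from blue(i,j)
round 1: derive cover(j,d) via R0 from blue(j,d)
round 1: derive cover(j,h) via R0 from blue(j,h)
round 2: derive cover(a,h) via R1 from cover(a,d), blue(d,h)
round 2: derive cover(a,i) via R1 from cover(a,d), blue(d,i)
round 2: derive cover(d,a) via R1 from cover(d,h), blue(h,a)
round 2: derive cover(d,j) via R1 from cover(d,i), blue(i,j)
round 2: derive cover(f,a) via R1 from cover(f,h), blue(h,a)
round 2: derive cover(f,i) via R1 from cover(f,d), blue(d,i)
round 2: derive cover(g,d) via R1 from cover(g,a), blue(a,d)
round 2: derive cover(g,j) via R1 from cover(g,a), blue(a,j)
round 2: derive cover(h,d) via R1 from cover(h,a), blue(a,d)
round 2: derive cover(h,j) via R1 from cover(h,a), blue(a,j)
round 2: derive cover(i,a) via R1 from cover(i,h), blue(h,a)
round 2: derive cover(i,d) via R1 from cover(i,j), blue(j,d)
round 2: derive cover(j,a) via R1 from cover(j,h), blue(h,a)
round 2: derive cover(j,i) via R1 from cover(j,d), blue(d,i)
round 3: derive cover(a,a) via R1 from cover(a,h), blue(h,a)
round 3: derive cover(d,d) via R1 from cover(d,a), blue(a,d)
round 3: derive cover(g,h) via R1 from cover(g,d), blue(d,h)
round 3: derive cover(g,i) via R1 from cover(g,d), blue(d,i)
round 3: derive cover(h,i) via R1 from cover(h,d), blue(d,i)
round 3: derive cover(i,i) via R1 from cover(i,d), blue(d,i)
round 3: derive cover(j,j) via R1 from cover(j,a), blue(a,j)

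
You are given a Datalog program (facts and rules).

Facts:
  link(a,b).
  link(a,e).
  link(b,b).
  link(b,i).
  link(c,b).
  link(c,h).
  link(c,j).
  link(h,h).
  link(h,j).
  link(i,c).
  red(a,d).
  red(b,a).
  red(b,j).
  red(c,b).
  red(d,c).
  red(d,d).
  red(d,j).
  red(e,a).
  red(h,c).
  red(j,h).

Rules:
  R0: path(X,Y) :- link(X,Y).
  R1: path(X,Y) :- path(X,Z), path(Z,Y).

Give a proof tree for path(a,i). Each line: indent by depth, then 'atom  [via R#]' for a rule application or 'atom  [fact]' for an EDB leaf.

round 1: derive path(a,b) via R0 from link(a,b)
round 1: derive path(a,e) via R0 from link(a,e)
round 1: derive path(b,b) via R0 from link(b,b)
round 1: derive path(b,i) via R0 from link(b,i)
round 1: derive path(c,b) via R0 from link(c,b)
round 1: derive path(c,h) via R0 from link(c,h)
round 1: derive path(c,j) via R0 from link(c,j)
round 1: derive path(h,h) via R0 from link(h,h)
round 1: derive path(h,j) via R0 from link(h,j)
round 1: derive path(i,c) via R0 from link(i,c)
round 2: derive path(a,i) via R1 from path(a,b), path(b,i)
round 2: derive path(b,c) via R1 from path(b,i), path(i,c)
round 2: derive path(c,i) via R1 from path(c,b), path(b,i)
round 2: derive path(i,b) via R1 from path(i,c), path(c,b)
round 2: derive path(i,h) via R1 from path(i,c), path(c,h)
round 2: derive path(i,j) via R1 from path(i,c), path(c,j)
round 3: derive path(a,c) via R1 from path(a,b), path(b,c)
round 3: derive path(a,h) via R1 from path(a,i), path(i,h)
round 3: derive path(a,j) via R1 from path(a,i), path(i,j)
round 3: derive path(b,h) via R1 from path(b,c), path(c,h)
round 3: derive path(b,j) via R1 from path(b,c), path(c,j)
round 3: derive path(c,c) via R1 from path(c,b), path(b,c)
round 3: derive path(i,i) via R1 from path(i,b), path(b,i)

path(a,i)  [via R1]
  path(a,b)  [via R0]
    link(a,b)  [fact]
  path(b,i)  [via R0]
    link(b,i)  [fact]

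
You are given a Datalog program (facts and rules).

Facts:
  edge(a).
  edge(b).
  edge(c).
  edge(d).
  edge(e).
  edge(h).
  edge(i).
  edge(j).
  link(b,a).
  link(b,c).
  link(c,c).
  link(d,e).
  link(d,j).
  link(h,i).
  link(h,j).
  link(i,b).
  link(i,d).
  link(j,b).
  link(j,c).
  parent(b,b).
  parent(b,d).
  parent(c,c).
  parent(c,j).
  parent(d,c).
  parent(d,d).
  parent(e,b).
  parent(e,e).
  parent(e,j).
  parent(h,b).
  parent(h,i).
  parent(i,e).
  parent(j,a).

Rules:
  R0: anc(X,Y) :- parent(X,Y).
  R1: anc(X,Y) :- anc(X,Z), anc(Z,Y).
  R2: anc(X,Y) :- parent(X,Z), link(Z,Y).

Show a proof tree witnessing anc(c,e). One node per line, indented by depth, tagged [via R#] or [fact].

anc(c,e)  [via R1]
  anc(c,b)  [via R2]
    parent(c,j)  [fact]
    link(j,b)  [fact]
  anc(b,e)  [via R2]
    parent(b,d)  [fact]
    link(d,e)  [fact]

round 1: derive anc(b,b) via R0 from parent(b,b)
round 1: derive anc(b,d) via R0 from parent(b,d)
round 1: derive anc(c,c) via R0 from parent(c,c)
round 1: derive anc(c,j) via R0 from parent(c,j)
round 1: derive anc(d,c) via R0 from parent(d,c)
round 1: derive anc(d,d) via R0 from parent(d,d)
round 1: derive anc(e,b) via R0 from parent(e,b)
round 1: derive anc(e,e) via R0 from parent(e,e)
round 1: derive anc(e,j) via R0 from parent(e,j)
round 1: derive anc(h,b) via R0 from parent(h,b)
round 1: derive anc(h,i) via R0 from parent(h,i)
round 1: derive anc(i,e) via R0 from parent(i,e)
round 1: derive anc(j,a) via R0 from parent(j,a)
round 1: derive anc(b,a) via R2 from parent(b,b), link(b,a)
round 1: derive anc(b,c) via R2 from parent(b,b), link(b,c)
round 1: derive anc(b,e) via R2 from parent(b,d), link(d,e)
round 1: derive anc(b,j) via R2 from parent(b,d), link(d,j)
round 1: derive anc(c,b) via R2 from parent(c,j), link(j,b)
round 1: derive anc(d,e) via R2 from parent(d,d), link(d,e)
round 1: derive anc(d,j) via R2 from parent(d,d), link(d,j)
round 1: derive anc(e,a) via R2 from parent(e,b), link(b,a)
round 1: derive anc(e,c) via R2 from parent(e,b), link(b,c)
round 1: derive anc(h,a) via R2 from parent(h,b), link(b,a)
round 1: derive anc(h,c) via R2 from parent(h,b), link(b,c)
round 1: derive anc(h,d) via R2 from parent(h,i), link(i,d)
round 2: derive anc(c,a) via R1 from anc(c,b), anc(b,a)
round 2: derive anc(c,d) via R1 from anc(c,b), anc(b,d)
round 2: derive anc(c,e) via R1 from anc(c,b), anc(b,e)
round 2: derive anc(d,a) via R1 from anc(d,e), anc(e,a)
round 2: derive anc(d,b) via R1 from anc(d,c), anc(c,b)
round 2: derive anc(e,d) via R1 from anc(e,b), anc(b,d)
round 2: derive anc(h,e) via R1 from anc(h,b), anc(b,e)
round 2: derive anc(h,j) via R1 from anc(h,b), anc(b,j)
round 2: derive anc(i,a) via R1 from anc(i,e), anc(e,a)
round 2: derive anc(i,b) via R1 from anc(i,e), anc(e,b)
round 2: derive anc(i,c) via R1 from anc(i,e), anc(e,c)
round 2: derive anc(i,j) via R1 from anc(i,e), anc(e,j)
round 3: derive anc(i,d) via R1 from anc(i,b), anc(b,d)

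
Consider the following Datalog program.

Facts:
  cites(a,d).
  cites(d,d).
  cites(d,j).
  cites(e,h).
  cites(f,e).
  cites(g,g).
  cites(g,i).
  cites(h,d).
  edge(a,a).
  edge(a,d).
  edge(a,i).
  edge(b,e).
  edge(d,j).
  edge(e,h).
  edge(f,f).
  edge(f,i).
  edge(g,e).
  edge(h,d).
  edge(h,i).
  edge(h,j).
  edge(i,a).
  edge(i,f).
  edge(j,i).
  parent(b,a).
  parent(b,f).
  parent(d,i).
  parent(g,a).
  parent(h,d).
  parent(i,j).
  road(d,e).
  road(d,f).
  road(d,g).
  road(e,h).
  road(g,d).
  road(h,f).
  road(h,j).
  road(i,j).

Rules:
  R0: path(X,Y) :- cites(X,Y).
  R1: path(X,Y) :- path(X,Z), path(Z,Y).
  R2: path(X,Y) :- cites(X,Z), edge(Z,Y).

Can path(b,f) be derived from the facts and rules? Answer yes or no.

round 1: derive path(a,d) via R0 from cites(a,d)
round 1: derive path(d,d) via R0 from cites(d,d)
round 1: derive path(d,j) via R0 from cites(d,j)
round 1: derive path(e,h) via R0 from cites(e,h)
round 1: derive path(f,e) via R0 from cites(f,e)
round 1: derive path(g,g) via R0 from cites(g,g)
round 1: derive path(g,i) via R0 from cites(g,i)
round 1: derive path(h,d) via R0 from cites(h,d)
round 1: derive path(a,j) via R2 from cites(a,d), edge(d,j)
round 1: derive path(d,i) via R2 from cites(d,j), edge(j,i)
round 1: derive path(e,d) via R2 from cites(e,h), edge(h,d)
round 1: derive path(e,i) via R2 from cites(e,h), edge(h,i)
round 1: derive path(e,j) via R2 from cites(e,h), edge(h,j)
round 1: derive path(f,h) via R2 from cites(f,e), edge(e,h)
round 1: derive path(g,a) via R2 from cites(g,i), edge(i,a)
round 1: derive path(g,e) via R2 from cites(g,g), edge(g,e)
round 1: derive path(g,f) via R2 from cites(g,i), edge(i,f)
round 1: derive path(h,j) via R2 from cites(h,d), edge(d,j)
round 2: derive path(a,i) via R1 from path(a,d), path(d,i)
round 2: derive path(f,d) via R1 from path(f,e), path(e,d)
round 2: derive path(f,i) via R1 from path(f,e), path(e,i)
round 2: derive path(f,j) via R1 from path(f,e), path(e,j)
round 2: derive path(g,d) via R1 from path(g,a), path(a,d)
round 2: derive path(g,h) via R1 from path(g,e), path(e,h)
round 2: derive path(g,j) via R1 from path(g,a), path(a,j)
round 2: derive path(h,i) via R1 from path(h,d), path(d,i)

no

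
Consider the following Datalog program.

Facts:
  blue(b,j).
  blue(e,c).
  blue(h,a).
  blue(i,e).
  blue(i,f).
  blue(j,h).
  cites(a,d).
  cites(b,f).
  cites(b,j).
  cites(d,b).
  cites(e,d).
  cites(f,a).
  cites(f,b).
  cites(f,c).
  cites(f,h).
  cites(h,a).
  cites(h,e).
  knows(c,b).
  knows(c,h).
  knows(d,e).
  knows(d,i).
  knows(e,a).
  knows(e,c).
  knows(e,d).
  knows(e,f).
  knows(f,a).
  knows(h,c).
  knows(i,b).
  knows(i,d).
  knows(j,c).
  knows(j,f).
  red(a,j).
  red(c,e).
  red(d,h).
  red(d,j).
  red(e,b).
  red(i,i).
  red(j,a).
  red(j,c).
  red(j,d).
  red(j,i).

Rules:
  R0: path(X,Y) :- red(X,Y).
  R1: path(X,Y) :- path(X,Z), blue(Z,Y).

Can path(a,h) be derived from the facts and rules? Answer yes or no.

yes

round 1: derive path(a,j) via R0 from red(a,j)
round 1: derive path(c,e) via R0 from red(c,e)
round 1: derive path(d,h) via R0 from red(d,h)
round 1: derive path(d,j) via R0 from red(d,j)
round 1: derive path(e,b) via R0 from red(e,b)
round 1: derive path(i,i) via R0 from red(i,i)
round 1: derive path(j,a) via R0 from red(j,a)
round 1: derive path(j,c) via R0 from red(j,c)
round 1: derive path(j,d) via R0 from red(j,d)
round 1: derive path(j,i) via R0 from red(j,i)
round 2: derive path(a,h) via R1 from path(a,j), blue(j,h)
round 2: derive path(c,c) via R1 from path(c,e), blue(e,c)
round 2: derive path(d,a) via R1 from path(d,h), blue(h,a)
round 2: derive path(e,j) via R1 from path(e,b), blue(b,j)
round 2: derive path(i,e) via R1 from path(i,i), blue(i,e)
round 2: derive path(i,f) via R1 from path(i,i), blue(i,f)
round 2: derive path(j,e) via R1 from path(j,i), blue(i,e)
round 2: derive path(j,f) via R1 from path(j,i), blue(i,f)
round 3: derive path(a,a) via R1 from path(a,h), blue(h,a)
round 3: derive path(e,h) via R1 from path(e,j), blue(j,h)
round 3: derive path(i,c) via R1 from path(i,e), blue(e,c)
round 4: derive path(e,a) via R1 from path(e,h), blue(h,a)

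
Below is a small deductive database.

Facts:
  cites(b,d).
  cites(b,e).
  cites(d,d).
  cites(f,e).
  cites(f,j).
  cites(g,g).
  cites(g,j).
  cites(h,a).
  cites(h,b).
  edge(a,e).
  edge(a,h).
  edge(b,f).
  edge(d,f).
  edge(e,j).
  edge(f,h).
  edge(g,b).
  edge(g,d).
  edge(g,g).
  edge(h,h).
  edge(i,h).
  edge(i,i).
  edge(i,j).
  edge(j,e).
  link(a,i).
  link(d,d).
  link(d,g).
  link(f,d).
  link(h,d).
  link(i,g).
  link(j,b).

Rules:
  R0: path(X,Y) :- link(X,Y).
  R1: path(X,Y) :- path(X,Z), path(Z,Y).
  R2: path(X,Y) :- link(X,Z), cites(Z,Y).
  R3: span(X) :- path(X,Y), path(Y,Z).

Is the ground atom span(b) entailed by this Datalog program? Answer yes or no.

no

round 1: derive path(a,i) via R0 from link(a,i)
round 1: derive path(d,d) via R0 from link(d,d)
round 1: derive path(d,g) via R0 from link(d,g)
round 1: derive path(f,d) via R0 from link(f,d)
round 1: derive path(h,d) via R0 from link(h,d)
round 1: derive path(i,g) via R0 from link(i,g)
round 1: derive path(j,b) via R0 from link(j,b)
round 1: derive path(d,j) via R2 from link(d,g), cites(g,j)
round 1: derive path(i,j) via R2 from link(i,g), cites(g,j)
round 1: derive path(j,d) via R2 from link(j,b), cites(b,d)
round 1: derive path(j,e) via R2 from link(j,b), cites(b,e)
round 2: derive path(a,g) via R1 from path(a,i), path(i,g)
round 2: derive path(a,j) via R1 from path(a,i), path(i,j)
round 2: derive path(d,b) via R1 from path(d,j), path(j,b)
round 2: derive path(d,e) via R1 from path(d,j), path(j,e)
round 2: derive path(f,g) via R1 from path(f,d), path(d,g)
round 2: derive path(f,j) via R1 from path(f,d), path(d,j)
round 2: derive path(h,g) via R1 from path(h,d), path(d,g)
round 2: derive path(h,j) via R1 from path(h,d), path(d,j)
round 2: derive path(i,b) via R1 from path(i,j), path(j,b)
round 2: derive path(i,d) via R1 from path(i,j), path(j,d)
round 2: derive path(i,e) via R1 from path(i,j), path(j,e)
round 2: derive path(j,g) via R1 from path(j,d), path(d,g)
round 2: derive path(j,j) via R1 from path(j,d), path(d,j)
round 2: derive span(a) via R3 from path(a,i), path(i,g)
round 2: derive span(d) via R3 from path(d,d), path(d,d)
round 2: derive span(f) via R3 from path(f,d), path(d,d)
round 2: derive span(h) via R3 from path(h,d), path(d,d)
round 2: derive span(i) via R3 from path(i,j), path(j,b)
round 2: derive span(j) via R3 from path(j,d), path(d,d)
round 3: derive path(a,b) via R1 from path(a,i), path(i,b)
round 3: derive path(a,d) via R1 from path(a,i), path(i,d)
round 3: derive path(a,e) via R1 from path(a,i), path(i,e)
round 3: derive path(f,b) via R1 from path(f,d), path(d,b)
round 3: derive path(f,e) via R1 from path(f,d), path(d,e)
round 3: derive path(h,b) via R1 from path(h,d), path(d,b)
round 3: derive path(h,e) via R1 from path(h,d), path(d,e)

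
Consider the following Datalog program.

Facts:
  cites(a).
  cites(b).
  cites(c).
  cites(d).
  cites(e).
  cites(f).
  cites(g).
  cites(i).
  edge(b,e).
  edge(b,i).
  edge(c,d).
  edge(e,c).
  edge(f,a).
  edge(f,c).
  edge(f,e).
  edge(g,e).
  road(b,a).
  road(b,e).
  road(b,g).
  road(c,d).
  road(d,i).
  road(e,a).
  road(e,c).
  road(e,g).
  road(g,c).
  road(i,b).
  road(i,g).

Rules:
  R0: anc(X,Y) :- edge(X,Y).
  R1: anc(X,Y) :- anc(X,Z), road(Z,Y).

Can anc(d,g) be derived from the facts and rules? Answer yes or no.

no

round 1: derive anc(b,e) via R0 from edge(b,e)
round 1: derive anc(b,i) via R0 from edge(b,i)
round 1: derive anc(c,d) via R0 from edge(c,d)
round 1: derive anc(e,c) via R0 from edge(e,c)
round 1: derive anc(f,a) via R0 from edge(f,a)
round 1: derive anc(f,c) via R0 from edge(f,c)
round 1: derive anc(f,e) via R0 from edge(f,e)
round 1: derive anc(g,e) via R0 from edge(g,e)
round 2: derive anc(b,a) via R1 from anc(b,e), road(e,a)
round 2: derive anc(b,b) via R1 from anc(b,i), road(i,b)
round 2: derive anc(b,c) via R1 from anc(b,e), road(e,c)
round 2: derive anc(b,g) via R1 from anc(b,e), road(e,g)
round 2: derive anc(c,i) via R1 from anc(c,d), road(d,i)
round 2: derive anc(e,d) via R1 from anc(e,c), road(c,d)
round 2: derive anc(f,d) via R1 from anc(f,c), road(c,d)
round 2: derive anc(f,g) via R1 from anc(f,e), road(e,g)
round 2: derive anc(g,a) via R1 from anc(g,e), road(e,a)
round 2: derive anc(g,c) via R1 from anc(g,e), road(e,c)
round 2: derive anc(g,g) via R1 from anc(g,e), road(e,g)
round 3: derive anc(b,d) via R1 from anc(b,c), road(c,d)
round 3: derive anc(c,b) via R1 from anc(c,i), road(i,b)
round 3: derive anc(c,g) via R1 from anc(c,i), road(i,g)
round 3: derive anc(e,i) via R1 from anc(e,d), road(d,i)
round 3: derive anc(f,i) via R1 from anc(f,d), road(d,i)
round 3: derive anc(g,d) via R1 from anc(g,c), road(c,d)
round 4: derive anc(c,a) via R1 from anc(c,b), road(b,a)
round 4: derive anc(c,c) via R1 from anc(c,g), road(g,c)
round 4: derive anc(c,e) via R1 from anc(c,b), road(b,e)
round 4: derive anc(e,b) via R1 from anc(e,i), road(i,b)
round 4: derive anc(e,g) via R1 from anc(e,i), road(i,g)
round 4: derive anc(f,b) via R1 from anc(f,i), road(i,b)
round 4: derive anc(g,i) via R1 from anc(g,d), road(d,i)
round 5: derive anc(e,a) via R1 from anc(e,b), road(b,a)
round 5: derive anc(e,e) via R1 from anc(e,b), road(b,e)
round 5: derive anc(g,b) via R1 from anc(g,i), road(i,b)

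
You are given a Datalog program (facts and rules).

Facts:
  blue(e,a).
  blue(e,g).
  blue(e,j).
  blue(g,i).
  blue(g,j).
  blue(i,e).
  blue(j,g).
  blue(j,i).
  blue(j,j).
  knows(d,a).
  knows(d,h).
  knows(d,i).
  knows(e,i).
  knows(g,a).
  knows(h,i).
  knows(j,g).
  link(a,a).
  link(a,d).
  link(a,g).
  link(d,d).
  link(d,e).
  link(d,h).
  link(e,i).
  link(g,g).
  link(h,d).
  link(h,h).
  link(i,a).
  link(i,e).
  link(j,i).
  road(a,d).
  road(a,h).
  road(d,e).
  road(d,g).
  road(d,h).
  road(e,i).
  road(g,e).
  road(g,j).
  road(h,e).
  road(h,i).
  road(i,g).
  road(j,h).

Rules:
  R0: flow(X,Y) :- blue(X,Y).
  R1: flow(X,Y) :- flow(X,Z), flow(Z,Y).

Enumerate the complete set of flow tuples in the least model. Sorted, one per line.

flow(e,a)
flow(e,e)
flow(e,g)
flow(e,i)
flow(e,j)
flow(g,a)
flow(g,e)
flow(g,g)
flow(g,i)
flow(g,j)
flow(i,a)
flow(i,e)
flow(i,g)
flow(i,i)
flow(i,j)
flow(j,a)
flow(j,e)
flow(j,g)
flow(j,i)
flow(j,j)

round 1: derive flow(e,a) via R0 from blue(e,a)
round 1: derive flow(e,g) via R0 from blue(e,g)
round 1: derive flow(e,j) via R0 from blue(e,j)
round 1: derive flow(g,i) via R0 from blue(g,i)
round 1: derive flow(g,j) via R0 from blue(g,j)
round 1: derive flow(i,e) via R0 from blue(i,e)
round 1: derive flow(j,g) via R0 from blue(j,g)
round 1: derive flow(j,i) via R0 from blue(j,i)
round 1: derive flow(j,j) via R0 from blue(j,j)
round 2: derive flow(e,i) via R1 from flow(e,g), flow(g,i)
round 2: derive flow(g,e) via R1 from flow(g,i), flow(i,e)
round 2: derive flow(g,g) via R1 from flow(g,j), flow(j,g)
round 2: derive flow(i,a) via R1 from flow(i,e), flow(e,a)
round 2: derive flow(i,g) via R1 from flow(i,e), flow(e,g)
round 2: derive flow(i,j) via R1 from flow(i,e), flow(e,j)
round 2: derive flow(j,e) via R1 from flow(j,i), flow(i,e)
round 3: derive flow(e,e) via R1 from flow(e,g), flow(g,e)
round 3: derive flow(g,a) via R1 from flow(g,e), flow(e,a)
round 3: derive flow(i,i) via R1 from flow(i,e), flow(e,i)
round 3: derive flow(j,a) via R1 from flow(j,e), flow(e,a)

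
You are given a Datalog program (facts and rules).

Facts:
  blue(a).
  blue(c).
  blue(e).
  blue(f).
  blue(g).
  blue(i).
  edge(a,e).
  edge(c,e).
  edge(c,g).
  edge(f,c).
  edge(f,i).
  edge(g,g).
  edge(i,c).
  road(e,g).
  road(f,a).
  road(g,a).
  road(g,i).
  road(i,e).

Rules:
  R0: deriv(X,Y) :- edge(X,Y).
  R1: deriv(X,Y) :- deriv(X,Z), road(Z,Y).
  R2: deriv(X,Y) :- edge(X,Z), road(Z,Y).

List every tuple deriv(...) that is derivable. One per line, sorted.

deriv(a,a)
deriv(a,e)
deriv(a,g)
deriv(a,i)
deriv(c,a)
deriv(c,e)
deriv(c,g)
deriv(c,i)
deriv(f,a)
deriv(f,c)
deriv(f,e)
deriv(f,g)
deriv(f,i)
deriv(g,a)
deriv(g,e)
deriv(g,g)
deriv(g,i)
deriv(i,c)

round 1: derive deriv(a,e) via R0 from edge(a,e)
round 1: derive deriv(c,e) via R0 from edge(c,e)
round 1: derive deriv(c,g) via R0 from edge(c,g)
round 1: derive deriv(f,c) via R0 from edge(f,c)
round 1: derive deriv(f,i) via R0 from edge(f,i)
round 1: derive deriv(g,g) via R0 from edge(g,g)
round 1: derive deriv(i,c) via R0 from edge(i,c)
round 1: derive deriv(a,g) via R2 from edge(a,e), road(e,g)
round 1: derive deriv(c,a) via R2 from edge(c,g), road(g,a)
round 1: derive deriv(c,i) via R2 from edge(c,g), road(g,i)
round 1: derive deriv(f,e) via R2 from edge(f,i), road(i,e)
round 1: derive deriv(g,a) via R2 from edge(g,g), road(g,a)
round 1: derive deriv(g,i) via R2 from edge(g,g), road(g,i)
round 2: derive deriv(a,a) via R1 from deriv(a,g), road(g,a)
round 2: derive deriv(a,i) via R1 from deriv(a,g), road(g,i)
round 2: derive deriv(f,g) via R1 from deriv(f,e), road(e,g)
round 2: derive deriv(g,e) via R1 from deriv(g,i), road(i,e)
round 3: derive deriv(f,a) via R1 from deriv(f,g), road(g,a)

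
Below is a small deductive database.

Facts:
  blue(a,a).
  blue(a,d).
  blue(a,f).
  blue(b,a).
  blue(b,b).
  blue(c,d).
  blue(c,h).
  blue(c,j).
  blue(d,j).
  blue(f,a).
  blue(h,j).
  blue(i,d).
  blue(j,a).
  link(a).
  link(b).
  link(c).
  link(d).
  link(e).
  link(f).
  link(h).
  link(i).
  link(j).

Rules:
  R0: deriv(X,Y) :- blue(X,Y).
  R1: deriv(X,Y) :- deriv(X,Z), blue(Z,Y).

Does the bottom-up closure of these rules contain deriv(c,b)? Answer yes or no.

no

round 1: derive deriv(a,a) via R0 from blue(a,a)
round 1: derive deriv(a,d) via R0 from blue(a,d)
round 1: derive deriv(a,f) via R0 from blue(a,f)
round 1: derive deriv(b,a) via R0 from blue(b,a)
round 1: derive deriv(b,b) via R0 from blue(b,b)
round 1: derive deriv(c,d) via R0 from blue(c,d)
round 1: derive deriv(c,h) via R0 from blue(c,h)
round 1: derive deriv(c,j) via R0 from blue(c,j)
round 1: derive deriv(d,j) via R0 from blue(d,j)
round 1: derive deriv(f,a) via R0 from blue(f,a)
round 1: derive deriv(h,j) via R0 from blue(h,j)
round 1: derive deriv(i,d) via R0 from blue(i,d)
round 1: derive deriv(j,a) via R0 from blue(j,a)
round 2: derive deriv(a,j) via R1 from deriv(a,d), blue(d,j)
round 2: derive deriv(b,d) via R1 from deriv(b,a), blue(a,d)
round 2: derive deriv(b,f) via R1 from deriv(b,a), blue(a,f)
round 2: derive deriv(c,a) via R1 from deriv(c,j), blue(j,a)
round 2: derive deriv(d,a) via R1 from deriv(d,j), blue(j,a)
round 2: derive deriv(f,d) via R1 from deriv(f,a), blue(a,d)
round 2: derive deriv(f,f) via R1 from deriv(f,a), blue(a,f)
round 2: derive deriv(h,a) via R1 from deriv(h,j), blue(j,a)
round 2: derive deriv(i,j) via R1 from deriv(i,d), blue(d,j)
round 2: derive deriv(j,d) via R1 from deriv(j,a), blue(a,d)
round 2: derive deriv(j,f) via R1 from deriv(j,a), blue(a,f)
round 3: derive deriv(b,j) via R1 from deriv(b,d), blue(d,j)
round 3: derive deriv(c,f) via R1 from deriv(c,a), blue(a,f)
round 3: derive deriv(d,d) via R1 from deriv(d,a), blue(a,d)
round 3: derive deriv(d,f) via R1 from deriv(d,a), blue(a,f)
round 3: derive deriv(f,j) via R1 from deriv(f,d), blue(d,j)
round 3: derive deriv(h,d) via R1 from deriv(h,a), blue(a,d)
round 3: derive deriv(h,f) via R1 from deriv(h,a), blue(a,f)
round 3: derive deriv(i,a) via R1 from deriv(i,j), blue(j,a)
round 3: derive deriv(j,j) via R1 from deriv(j,d), blue(d,j)
round 4: derive deriv(i,f) via R1 from deriv(i,a), blue(a,f)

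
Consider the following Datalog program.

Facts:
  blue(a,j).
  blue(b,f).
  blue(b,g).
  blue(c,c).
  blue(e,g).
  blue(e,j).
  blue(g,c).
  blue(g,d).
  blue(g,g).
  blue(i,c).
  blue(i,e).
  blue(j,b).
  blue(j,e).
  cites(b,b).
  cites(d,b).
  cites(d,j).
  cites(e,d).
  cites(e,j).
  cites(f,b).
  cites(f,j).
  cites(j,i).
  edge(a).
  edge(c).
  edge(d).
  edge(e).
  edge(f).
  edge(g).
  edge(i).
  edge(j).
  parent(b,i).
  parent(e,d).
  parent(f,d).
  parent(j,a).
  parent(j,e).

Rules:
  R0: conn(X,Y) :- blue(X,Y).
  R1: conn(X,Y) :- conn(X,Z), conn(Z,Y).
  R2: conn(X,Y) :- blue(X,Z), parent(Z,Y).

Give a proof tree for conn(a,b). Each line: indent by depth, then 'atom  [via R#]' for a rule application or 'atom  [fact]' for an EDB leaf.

conn(a,b)  [via R1]
  conn(a,j)  [via R0]
    blue(a,j)  [fact]
  conn(j,b)  [via R0]
    blue(j,b)  [fact]

round 1: derive conn(a,j) via R0 from blue(a,j)
round 1: derive conn(b,f) via R0 from blue(b,f)
round 1: derive conn(b,g) via R0 from blue(b,g)
round 1: derive conn(c,c) via R0 from blue(c,c)
round 1: derive conn(e,g) via R0 from blue(e,g)
round 1: derive conn(e,j) via R0 from blue(e,j)
round 1: derive conn(g,c) via R0 from blue(g,c)
round 1: derive conn(g,d) via R0 from blue(g,d)
round 1: derive conn(g,g) via R0 from blue(g,g)
round 1: derive conn(i,c) via R0 from blue(i,c)
round 1: derive conn(i,e) via R0 from blue(i,e)
round 1: derive conn(j,b) via R0 from blue(j,b)
round 1: derive conn(j,e) via R0 from blue(j,e)
round 1: derive conn(a,a) via R2 from blue(a,j), parent(j,a)
round 1: derive conn(a,e) via R2 from blue(a,j), parent(j,e)
round 1: derive conn(b,d) via R2 from blue(b,f), parent(f,d)
round 1: derive conn(e,a) via R2 from blue(e,j), parent(j,a)
round 1: derive conn(e,e) via R2 from blue(e,j), parent(j,e)
round 1: derive conn(i,d) via R2 from blue(i,e), parent(e,d)
round 1: derive conn(j,d) via R2 from blue(j,e), parent(e,d)
round 1: derive conn(j,i) via R2 from blue(j,b), parent(b,i)
round 2: derive conn(a,b) via R1 from conn(a,j), conn(j,b)
round 2: derive conn(a,d) via R1 from conn(a,j), conn(j,d)
round 2: derive conn(a,g) via R1 from conn(a,e), conn(e,g)
round 2: derive conn(a,i) via R1 from conn(a,j), conn(j,i)
round 2: derive conn(b,c) via R1 from conn(b,g), conn(g,c)
round 2: derive conn(e,b) via R1 from conn(e,j), conn(j,b)
round 2: derive conn(e,c) via R1 from conn(e,g), conn(g,c)
round 2: derive conn(e,d) via R1 from conn(e,g), conn(g,d)
round 2: derive conn(e,i) via R1 from conn(e,j), conn(j,i)
round 2: derive conn(i,a) via R1 from conn(i,e), conn(e,a)
round 2: derive conn(i,g) via R1 from conn(i,e), conn(e,g)
round 2: derive conn(i,j) via R1 from conn(i,e), conn(e,j)
round 2: derive conn(j,a) via R1 from conn(j,e), conn(e,a)
round 2: derive conn(j,c) via R1 from conn(j,i), conn(i,c)
round 2: derive conn(j,f) via R1 from conn(j,b), conn(b,f)
round 2: derive conn(j,g) via R1 from conn(j,b), conn(b,g)
round 2: derive conn(j,j) via R1 from conn(j,e), conn(e,j)
round 3: derive conn(a,c) via R1 from conn(a,b), conn(b,c)
round 3: derive conn(a,f) via R1 from conn(a,b), conn(b,f)
round 3: derive conn(e,f) via R1 from conn(e,b), conn(b,f)
round 3: derive conn(i,b) via R1 from conn(i,a), conn(a,b)
round 3: derive conn(i,f) via R1 from conn(i,j), conn(j,f)
round 3: derive conn(i,i) via R1 from conn(i,a), conn(a,i)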